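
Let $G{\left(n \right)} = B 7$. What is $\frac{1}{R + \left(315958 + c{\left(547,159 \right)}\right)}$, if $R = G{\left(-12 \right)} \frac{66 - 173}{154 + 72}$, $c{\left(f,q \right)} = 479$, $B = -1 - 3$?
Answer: $\frac{113}{35758879} \approx 3.1601 \cdot 10^{-6}$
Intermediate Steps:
$B = -4$ ($B = -1 - 3 = -4$)
$G{\left(n \right)} = -28$ ($G{\left(n \right)} = \left(-4\right) 7 = -28$)
$R = \frac{1498}{113}$ ($R = - 28 \frac{66 - 173}{154 + 72} = - 28 \left(- \frac{107}{226}\right) = - 28 \left(\left(-107\right) \frac{1}{226}\right) = \left(-28\right) \left(- \frac{107}{226}\right) = \frac{1498}{113} \approx 13.257$)
$\frac{1}{R + \left(315958 + c{\left(547,159 \right)}\right)} = \frac{1}{\frac{1498}{113} + \left(315958 + 479\right)} = \frac{1}{\frac{1498}{113} + 316437} = \frac{1}{\frac{35758879}{113}} = \frac{113}{35758879}$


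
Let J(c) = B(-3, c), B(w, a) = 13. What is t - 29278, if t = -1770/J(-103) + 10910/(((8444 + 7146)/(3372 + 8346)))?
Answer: -429940262/20267 ≈ -21214.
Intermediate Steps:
J(c) = 13
t = 163436964/20267 (t = -1770/13 + 10910/(((8444 + 7146)/(3372 + 8346))) = -1770*1/13 + 10910/((15590/11718)) = -1770/13 + 10910/((15590*(1/11718))) = -1770/13 + 10910/(7795/5859) = -1770/13 + 10910*(5859/7795) = -1770/13 + 12784338/1559 = 163436964/20267 ≈ 8064.2)
t - 29278 = 163436964/20267 - 29278 = -429940262/20267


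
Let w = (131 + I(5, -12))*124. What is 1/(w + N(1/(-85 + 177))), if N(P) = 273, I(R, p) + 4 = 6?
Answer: 1/16765 ≈ 5.9648e-5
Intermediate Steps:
I(R, p) = 2 (I(R, p) = -4 + 6 = 2)
w = 16492 (w = (131 + 2)*124 = 133*124 = 16492)
1/(w + N(1/(-85 + 177))) = 1/(16492 + 273) = 1/16765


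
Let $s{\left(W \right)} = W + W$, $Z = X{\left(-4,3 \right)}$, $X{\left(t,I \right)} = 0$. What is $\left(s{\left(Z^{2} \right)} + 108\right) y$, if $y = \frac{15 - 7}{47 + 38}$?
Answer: $\frac{864}{85} \approx 10.165$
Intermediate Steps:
$Z = 0$
$s{\left(W \right)} = 2 W$
$y = \frac{8}{85} \approx 0.094118$
$\left(s{\left(Z^{2} \right)} + 108\right) y = \left(2 \cdot 0^{2} + 108\right) \frac{8}{85} = \left(2 \cdot 0 + 108\right) \frac{8}{85} = \left(0 + 108\right) \frac{8}{85} = 108 \cdot \frac{8}{85} = \frac{864}{85}$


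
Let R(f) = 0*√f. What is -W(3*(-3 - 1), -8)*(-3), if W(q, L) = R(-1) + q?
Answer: -36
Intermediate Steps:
R(f) = 0
W(q, L) = q (W(q, L) = 0 + q = q)
-W(3*(-3 - 1), -8)*(-3) = -3*(-3 - 1)*(-3) = -3*(-4)*(-3) = -(-12)*(-3) = -1*36 = -36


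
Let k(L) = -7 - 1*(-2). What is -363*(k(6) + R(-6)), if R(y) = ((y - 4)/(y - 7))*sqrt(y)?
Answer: 1815 - 3630*I*sqrt(6)/13 ≈ 1815.0 - 683.97*I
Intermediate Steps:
k(L) = -5 (k(L) = -7 + 2 = -5)
R(y) = sqrt(y)*(-4 + y)/(-7 + y) (R(y) = ((-4 + y)/(-7 + y))*sqrt(y) = sqrt(y)*(-4 + y)/(-7 + y))
-363*(k(6) + R(-6)) = -363*(-5 + sqrt(-6)*(-4 - 6)/(-7 - 6)) = -363*(-5 + (I*sqrt(6))*(-10)/(-13)) = -363*(-5 + (I*sqrt(6))*(-1/13)*(-10)) = -363*(-5 + 10*I*sqrt(6)/13) = 1815 - 3630*I*sqrt(6)/13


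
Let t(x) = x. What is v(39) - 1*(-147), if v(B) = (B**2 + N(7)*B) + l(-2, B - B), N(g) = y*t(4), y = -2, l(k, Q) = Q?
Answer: 1356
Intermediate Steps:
N(g) = -8 (N(g) = -2*4 = -8)
v(B) = B**2 - 8*B (v(B) = (B**2 - 8*B) + (B - B) = (B**2 - 8*B) + 0 = B**2 - 8*B)
v(39) - 1*(-147) = 39*(-8 + 39) - 1*(-147) = 39*31 + 147 = 1209 + 147 = 1356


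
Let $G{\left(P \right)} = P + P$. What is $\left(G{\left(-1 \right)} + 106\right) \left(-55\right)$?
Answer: $-5720$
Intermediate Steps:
$G{\left(P \right)} = 2 P$
$\left(G{\left(-1 \right)} + 106\right) \left(-55\right) = \left(2 \left(-1\right) + 106\right) \left(-55\right) = \left(-2 + 106\right) \left(-55\right) = 104 \left(-55\right) = -5720$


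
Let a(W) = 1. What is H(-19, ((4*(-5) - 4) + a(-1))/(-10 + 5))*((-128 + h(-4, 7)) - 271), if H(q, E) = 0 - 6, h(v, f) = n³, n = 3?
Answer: 2232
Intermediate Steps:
h(v, f) = 27 (h(v, f) = 3³ = 27)
H(q, E) = -6
H(-19, ((4*(-5) - 4) + a(-1))/(-10 + 5))*((-128 + h(-4, 7)) - 271) = -6*((-128 + 27) - 271) = -6*(-101 - 271) = -6*(-372) = 2232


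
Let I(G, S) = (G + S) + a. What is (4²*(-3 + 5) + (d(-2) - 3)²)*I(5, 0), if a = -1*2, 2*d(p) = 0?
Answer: 123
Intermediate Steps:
d(p) = 0 (d(p) = (½)*0 = 0)
a = -2
I(G, S) = -2 + G + S (I(G, S) = (G + S) - 2 = -2 + G + S)
(4²*(-3 + 5) + (d(-2) - 3)²)*I(5, 0) = (4²*(-3 + 5) + (0 - 3)²)*(-2 + 5 + 0) = (16*2 + (-3)²)*3 = (32 + 9)*3 = 41*3 = 123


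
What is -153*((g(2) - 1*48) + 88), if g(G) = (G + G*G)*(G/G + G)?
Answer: -8874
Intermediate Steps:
g(G) = (1 + G)*(G + G²) (g(G) = (G + G²)*(1 + G) = (1 + G)*(G + G²))
-153*((g(2) - 1*48) + 88) = -153*((2*(1 + 2)² - 1*48) + 88) = -153*((2*3² - 48) + 88) = -153*((2*9 - 48) + 88) = -153*((18 - 48) + 88) = -153*(-30 + 88) = -153*58 = -8874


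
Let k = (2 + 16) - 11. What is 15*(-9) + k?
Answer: -128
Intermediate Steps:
k = 7 (k = 18 - 11 = 7)
15*(-9) + k = 15*(-9) + 7 = -135 + 7 = -128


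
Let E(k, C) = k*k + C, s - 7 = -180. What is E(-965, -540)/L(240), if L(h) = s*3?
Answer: -930685/519 ≈ -1793.2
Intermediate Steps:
s = -173 (s = 7 - 180 = -173)
E(k, C) = C + k² (E(k, C) = k² + C = C + k²)
L(h) = -519 (L(h) = -173*3 = -519)
E(-965, -540)/L(240) = (-540 + (-965)²)/(-519) = (-540 + 931225)*(-1/519) = 930685*(-1/519) = -930685/519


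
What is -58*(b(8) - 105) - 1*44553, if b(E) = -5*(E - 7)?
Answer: -38173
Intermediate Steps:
b(E) = 35 - 5*E (b(E) = -5*(-7 + E) = 35 - 5*E)
-58*(b(8) - 105) - 1*44553 = -58*((35 - 5*8) - 105) - 1*44553 = -58*((35 - 40) - 105) - 44553 = -58*(-5 - 105) - 44553 = -58*(-110) - 44553 = 6380 - 44553 = -38173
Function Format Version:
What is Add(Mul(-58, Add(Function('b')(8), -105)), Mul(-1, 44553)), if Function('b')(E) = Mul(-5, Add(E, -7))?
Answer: -38173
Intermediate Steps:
Function('b')(E) = Add(35, Mul(-5, E)) (Function('b')(E) = Mul(-5, Add(-7, E)) = Add(35, Mul(-5, E)))
Add(Mul(-58, Add(Function('b')(8), -105)), Mul(-1, 44553)) = Add(Mul(-58, Add(Add(35, Mul(-5, 8)), -105)), Mul(-1, 44553)) = Add(Mul(-58, Add(Add(35, -40), -105)), -44553) = Add(Mul(-58, Add(-5, -105)), -44553) = Add(Mul(-58, -110), -44553) = Add(6380, -44553) = -38173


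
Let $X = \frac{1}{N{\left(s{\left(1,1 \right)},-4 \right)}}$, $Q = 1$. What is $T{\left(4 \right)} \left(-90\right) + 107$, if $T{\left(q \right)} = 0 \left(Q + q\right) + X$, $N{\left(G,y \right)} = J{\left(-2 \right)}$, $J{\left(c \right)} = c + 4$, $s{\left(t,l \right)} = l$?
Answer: $62$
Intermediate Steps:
$J{\left(c \right)} = 4 + c$
$N{\left(G,y \right)} = 2$ ($N{\left(G,y \right)} = 4 - 2 = 2$)
$X = \frac{1}{2} \approx 0.5$
$T{\left(q \right)} = \frac{1}{2}$ ($T{\left(q \right)} = 0 \left(1 + q\right) + \frac{1}{2} = 0 + \frac{1}{2} = \frac{1}{2}$)
$T{\left(4 \right)} \left(-90\right) + 107 = \frac{1}{2} \left(-90\right) + 107 = -45 + 107 = 62$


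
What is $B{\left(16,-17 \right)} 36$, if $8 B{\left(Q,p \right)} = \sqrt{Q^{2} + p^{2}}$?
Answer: $\frac{9 \sqrt{545}}{2} \approx 105.05$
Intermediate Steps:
$B{\left(Q,p \right)} = \frac{\sqrt{Q^{2} + p^{2}}}{8}$
$B{\left(16,-17 \right)} 36 = \frac{\sqrt{16^{2} + \left(-17\right)^{2}}}{8} \cdot 36 = \frac{\sqrt{256 + 289}}{8} \cdot 36 = \frac{\sqrt{545}}{8} \cdot 36 = \frac{9 \sqrt{545}}{2}$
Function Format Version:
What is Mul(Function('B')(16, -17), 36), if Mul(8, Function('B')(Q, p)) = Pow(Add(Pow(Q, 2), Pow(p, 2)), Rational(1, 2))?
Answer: Mul(Rational(9, 2), Pow(545, Rational(1, 2))) ≈ 105.05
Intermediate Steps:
Function('B')(Q, p) = Mul(Rational(1, 8), Pow(Add(Pow(Q, 2), Pow(p, 2)), Rational(1, 2)))
Mul(Function('B')(16, -17), 36) = Mul(Mul(Rational(1, 8), Pow(Add(Pow(16, 2), Pow(-17, 2)), Rational(1, 2))), 36) = Mul(Mul(Rational(1, 8), Pow(Add(256, 289), Rational(1, 2))), 36) = Mul(Mul(Rational(1, 8), Pow(545, Rational(1, 2))), 36) = Mul(Rational(9, 2), Pow(545, Rational(1, 2)))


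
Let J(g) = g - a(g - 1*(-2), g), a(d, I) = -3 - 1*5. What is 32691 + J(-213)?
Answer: 32486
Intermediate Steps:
a(d, I) = -8 (a(d, I) = -3 - 5 = -8)
J(g) = 8 + g (J(g) = g - 1*(-8) = g + 8 = 8 + g)
32691 + J(-213) = 32691 + (8 - 213) = 32691 - 205 = 32486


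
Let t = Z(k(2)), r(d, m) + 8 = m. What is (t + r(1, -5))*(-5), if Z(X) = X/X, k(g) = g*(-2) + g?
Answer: 60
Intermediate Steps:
k(g) = -g (k(g) = -2*g + g = -g)
Z(X) = 1
r(d, m) = -8 + m
t = 1
(t + r(1, -5))*(-5) = (1 + (-8 - 5))*(-5) = (1 - 13)*(-5) = -12*(-5) = 60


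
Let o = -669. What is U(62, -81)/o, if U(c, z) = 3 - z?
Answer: -28/223 ≈ -0.12556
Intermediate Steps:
U(62, -81)/o = (3 - 1*(-81))/(-669) = (3 + 81)*(-1/669) = 84*(-1/669) = -28/223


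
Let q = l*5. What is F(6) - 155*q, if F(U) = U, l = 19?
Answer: -14719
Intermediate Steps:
q = 95 (q = 19*5 = 95)
F(6) - 155*q = 6 - 155*95 = 6 - 14725 = -14719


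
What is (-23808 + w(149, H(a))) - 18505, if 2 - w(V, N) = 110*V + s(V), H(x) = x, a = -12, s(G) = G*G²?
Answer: -3366650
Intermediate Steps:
s(G) = G³
w(V, N) = 2 - V³ - 110*V (w(V, N) = 2 - (110*V + V³) = 2 - (V³ + 110*V) = 2 + (-V³ - 110*V) = 2 - V³ - 110*V)
(-23808 + w(149, H(a))) - 18505 = (-23808 + (2 - 1*149³ - 110*149)) - 18505 = (-23808 + (2 - 1*3307949 - 16390)) - 18505 = (-23808 + (2 - 3307949 - 16390)) - 18505 = (-23808 - 3324337) - 18505 = -3348145 - 18505 = -3366650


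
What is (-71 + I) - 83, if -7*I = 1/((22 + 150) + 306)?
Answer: -515285/3346 ≈ -154.00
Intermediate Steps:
I = -1/3346 (I = -1/(7*((22 + 150) + 306)) = -1/(7*(172 + 306)) = -⅐/478 = -⅐*1/478 = -1/3346 ≈ -0.00029886)
(-71 + I) - 83 = (-71 - 1/3346) - 83 = -237567/3346 - 83 = -515285/3346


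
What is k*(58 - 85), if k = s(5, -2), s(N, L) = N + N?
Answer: -270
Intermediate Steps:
s(N, L) = 2*N
k = 10 (k = 2*5 = 10)
k*(58 - 85) = 10*(58 - 85) = 10*(-27) = -270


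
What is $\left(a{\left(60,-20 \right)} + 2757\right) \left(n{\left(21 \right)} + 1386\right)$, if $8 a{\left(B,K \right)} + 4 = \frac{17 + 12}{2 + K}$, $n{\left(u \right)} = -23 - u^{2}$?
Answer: $\frac{182974127}{72} \approx 2.5413 \cdot 10^{6}$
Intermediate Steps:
$a{\left(B,K \right)} = - \frac{1}{2} + \frac{29}{8 \left(2 + K\right)}$ ($a{\left(B,K \right)} = - \frac{1}{2} + \frac{\left(17 + 12\right) \frac{1}{2 + K}}{8} = - \frac{1}{2} + \frac{29 \frac{1}{2 + K}}{8} = - \frac{1}{2} + \frac{29}{8 \left(2 + K\right)}$)
$\left(a{\left(60,-20 \right)} + 2757\right) \left(n{\left(21 \right)} + 1386\right) = \left(\frac{21 - -80}{8 \left(2 - 20\right)} + 2757\right) \left(\left(-23 - 21^{2}\right) + 1386\right) = \left(\frac{21 + 80}{8 \left(-18\right)} + 2757\right) \left(\left(-23 - 441\right) + 1386\right) = \left(\frac{1}{8} \left(- \frac{1}{18}\right) 101 + 2757\right) \left(\left(-23 - 441\right) + 1386\right) = \left(- \frac{101}{144} + 2757\right) \left(-464 + 1386\right) = \frac{396907}{144} \cdot 922 = \frac{182974127}{72}$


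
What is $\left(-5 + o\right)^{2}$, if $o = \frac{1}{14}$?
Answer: $\frac{4761}{196} \approx 24.291$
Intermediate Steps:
$o = \frac{1}{14} \approx 0.071429$
$\left(-5 + o\right)^{2} = \left(-5 + \frac{1}{14}\right)^{2} = \left(- \frac{69}{14}\right)^{2} = \frac{4761}{196}$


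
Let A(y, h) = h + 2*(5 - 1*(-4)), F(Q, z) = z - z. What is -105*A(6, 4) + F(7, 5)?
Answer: -2310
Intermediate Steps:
F(Q, z) = 0
A(y, h) = 18 + h (A(y, h) = h + 2*(5 + 4) = h + 2*9 = h + 18 = 18 + h)
-105*A(6, 4) + F(7, 5) = -105*(18 + 4) + 0 = -105*22 + 0 = -2310 + 0 = -2310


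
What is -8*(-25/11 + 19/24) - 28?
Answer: -533/33 ≈ -16.152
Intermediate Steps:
-8*(-25/11 + 19/24) - 28 = -8*(-391/264) - 28 = 391/33 - 28 = -533/33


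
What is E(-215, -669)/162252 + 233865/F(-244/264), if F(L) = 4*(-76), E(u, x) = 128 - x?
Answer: -9486205423/12331152 ≈ -769.29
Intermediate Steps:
F(L) = -304
E(-215, -669)/162252 + 233865/F(-244/264) = (128 - 1*(-669))/162252 + 233865/(-304) = (128 + 669)*(1/162252) + 233865*(-1/304) = 797*(1/162252) - 233865/304 = 797/162252 - 233865/304 = -9486205423/12331152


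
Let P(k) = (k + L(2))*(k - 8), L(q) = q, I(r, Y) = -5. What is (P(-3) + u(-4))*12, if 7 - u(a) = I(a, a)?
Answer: 276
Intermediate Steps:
P(k) = (-8 + k)*(2 + k) (P(k) = (k + 2)*(k - 8) = (2 + k)*(-8 + k) = (-8 + k)*(2 + k))
u(a) = 12 (u(a) = 7 - 1*(-5) = 7 + 5 = 12)
(P(-3) + u(-4))*12 = ((-16 + (-3)² - 6*(-3)) + 12)*12 = ((-16 + 9 + 18) + 12)*12 = (11 + 12)*12 = 23*12 = 276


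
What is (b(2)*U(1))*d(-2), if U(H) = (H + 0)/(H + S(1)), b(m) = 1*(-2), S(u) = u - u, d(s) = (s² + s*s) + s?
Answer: -12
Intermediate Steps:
d(s) = s + 2*s² (d(s) = (s² + s²) + s = 2*s² + s = s + 2*s²)
S(u) = 0
b(m) = -2
U(H) = 1 (U(H) = (H + 0)/(H + 0) = H/H = 1)
(b(2)*U(1))*d(-2) = (-2*1)*(-2*(1 + 2*(-2))) = -(-4)*(1 - 4) = -(-4)*(-3) = -2*6 = -12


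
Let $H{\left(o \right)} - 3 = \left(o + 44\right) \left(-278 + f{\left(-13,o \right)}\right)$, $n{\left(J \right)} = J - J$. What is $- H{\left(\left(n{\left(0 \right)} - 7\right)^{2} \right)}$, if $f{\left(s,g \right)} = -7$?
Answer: $26502$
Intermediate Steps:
$n{\left(J \right)} = 0$
$H{\left(o \right)} = -12537 - 285 o$ ($H{\left(o \right)} = 3 + \left(o + 44\right) \left(-278 - 7\right) = 3 + \left(44 + o\right) \left(-285\right) = 3 - \left(12540 + 285 o\right) = -12537 - 285 o$)
$- H{\left(\left(n{\left(0 \right)} - 7\right)^{2} \right)} = - (-12537 - 285 \left(0 - 7\right)^{2}) = - (-12537 - 285 \left(-7\right)^{2}) = - (-12537 - 13965) = \left(-1\right) \left(-26502\right) = 26502$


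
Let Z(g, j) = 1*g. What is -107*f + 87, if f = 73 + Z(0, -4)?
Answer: -7724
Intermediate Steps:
Z(g, j) = g
f = 73 (f = 73 + 0 = 73)
-107*f + 87 = -107*73 + 87 = -7811 + 87 = -7724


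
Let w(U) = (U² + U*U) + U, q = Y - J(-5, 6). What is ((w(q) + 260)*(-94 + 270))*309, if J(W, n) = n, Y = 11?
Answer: 17130960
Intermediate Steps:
q = 5 (q = 11 - 1*6 = 11 - 6 = 5)
w(U) = U + 2*U² (w(U) = (U² + U²) + U = 2*U² + U = U + 2*U²)
((w(q) + 260)*(-94 + 270))*309 = ((5*(1 + 2*5) + 260)*(-94 + 270))*309 = ((5*(1 + 10) + 260)*176)*309 = ((5*11 + 260)*176)*309 = ((55 + 260)*176)*309 = (315*176)*309 = 55440*309 = 17130960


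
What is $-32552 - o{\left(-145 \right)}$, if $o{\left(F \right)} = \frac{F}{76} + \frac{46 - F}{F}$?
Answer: $- \frac{358687499}{11020} \approx -32549.0$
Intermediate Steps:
$o{\left(F \right)} = \frac{F}{76} + \frac{46 - F}{F}$ ($o{\left(F \right)} = F \frac{1}{76} + \frac{46 - F}{F} = \frac{F}{76} + \frac{46 - F}{F}$)
$-32552 - o{\left(-145 \right)} = -32552 - \left(-1 + \frac{46}{-145} + \frac{1}{76} \left(-145\right)\right) = -32552 - \left(-1 + 46 \left(- \frac{1}{145}\right) - \frac{145}{76}\right) = -32552 - \left(-1 - \frac{46}{145} - \frac{145}{76}\right) = -32552 - - \frac{35541}{11020} = -32552 + \frac{35541}{11020} = - \frac{358687499}{11020}$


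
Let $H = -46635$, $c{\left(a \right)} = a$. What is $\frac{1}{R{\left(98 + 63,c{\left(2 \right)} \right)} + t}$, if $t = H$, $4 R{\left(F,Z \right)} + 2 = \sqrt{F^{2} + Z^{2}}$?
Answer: $- \frac{746168}{34797891839} - \frac{20 \sqrt{1037}}{34797891839} \approx -2.1461 \cdot 10^{-5}$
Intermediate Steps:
$R{\left(F,Z \right)} = - \frac{1}{2} + \frac{\sqrt{F^{2} + Z^{2}}}{4}$
$t = -46635$
$\frac{1}{R{\left(98 + 63,c{\left(2 \right)} \right)} + t} = \frac{1}{\left(- \frac{1}{2} + \frac{\sqrt{\left(98 + 63\right)^{2} + 2^{2}}}{4}\right) - 46635} = \frac{1}{\left(- \frac{1}{2} + \frac{\sqrt{161^{2} + 4}}{4}\right) - 46635} = \frac{1}{\left(- \frac{1}{2} + \frac{\sqrt{25921 + 4}}{4}\right) - 46635} = \frac{1}{\left(- \frac{1}{2} + \frac{\sqrt{25925}}{4}\right) - 46635} = \frac{1}{\left(- \frac{1}{2} + \frac{5 \sqrt{1037}}{4}\right) - 46635} = \frac{1}{- \frac{93271}{2} + \frac{5 \sqrt{1037}}{4}}$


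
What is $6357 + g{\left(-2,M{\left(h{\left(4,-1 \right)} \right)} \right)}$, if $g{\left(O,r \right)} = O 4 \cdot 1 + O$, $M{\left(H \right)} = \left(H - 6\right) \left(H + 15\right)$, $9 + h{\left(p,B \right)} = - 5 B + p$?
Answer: $6347$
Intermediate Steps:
$h{\left(p,B \right)} = -9 + p - 5 B$ ($h{\left(p,B \right)} = -9 - \left(- p + 5 B\right) = -9 + p - 5 B$)
$M{\left(H \right)} = \left(-6 + H\right) \left(15 + H\right)$
$g{\left(O,r \right)} = 5 O$ ($g{\left(O,r \right)} = 4 O 1 + O = 4 O + O = 5 O$)
$6357 + g{\left(-2,M{\left(h{\left(4,-1 \right)} \right)} \right)} = 6357 + 5 \left(-2\right) = 6357 - 10 = 6347$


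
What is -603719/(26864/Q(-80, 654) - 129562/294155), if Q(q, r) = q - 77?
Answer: 27881153103865/7922521154 ≈ 3519.2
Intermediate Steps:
Q(q, r) = -77 + q
-603719/(26864/Q(-80, 654) - 129562/294155) = -603719/(26864/(-77 - 80) - 129562/294155) = -603719/(26864/(-157) - 129562*1/294155) = -603719/(26864*(-1/157) - 129562/294155) = -603719/(-26864/157 - 129562/294155) = -603719/(-7922521154/46182335) = -603719*(-46182335/7922521154) = 27881153103865/7922521154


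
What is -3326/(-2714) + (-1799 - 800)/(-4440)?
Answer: 10910563/6025080 ≈ 1.8109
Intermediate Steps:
-3326/(-2714) + (-1799 - 800)/(-4440) = -3326*(-1/2714) - 2599*(-1/4440) = 1663/1357 + 2599/4440 = 10910563/6025080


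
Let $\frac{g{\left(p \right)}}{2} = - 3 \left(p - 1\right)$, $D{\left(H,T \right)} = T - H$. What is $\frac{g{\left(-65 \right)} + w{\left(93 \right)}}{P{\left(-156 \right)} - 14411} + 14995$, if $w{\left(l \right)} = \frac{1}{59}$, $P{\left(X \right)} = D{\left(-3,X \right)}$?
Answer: $\frac{12884820255}{859276} \approx 14995.0$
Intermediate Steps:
$P{\left(X \right)} = 3 + X$ ($P{\left(X \right)} = X - -3 = X + 3 = 3 + X$)
$w{\left(l \right)} = \frac{1}{59}$
$g{\left(p \right)} = 6 - 6 p$ ($g{\left(p \right)} = 2 \left(- 3 \left(p - 1\right)\right) = 2 \left(- 3 \left(-1 + p\right)\right) = 2 \left(3 - 3 p\right) = 6 - 6 p$)
$\frac{g{\left(-65 \right)} + w{\left(93 \right)}}{P{\left(-156 \right)} - 14411} + 14995 = \frac{\left(6 - -390\right) + \frac{1}{59}}{\left(3 - 156\right) - 14411} + 14995 = \frac{\left(6 + 390\right) + \frac{1}{59}}{-153 - 14411} + 14995 = \frac{396 + \frac{1}{59}}{-14564} + 14995 = \frac{23365}{59} \left(- \frac{1}{14564}\right) + 14995 = - \frac{23365}{859276} + 14995 = \frac{12884820255}{859276}$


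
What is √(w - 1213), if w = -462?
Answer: 5*I*√67 ≈ 40.927*I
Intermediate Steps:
√(w - 1213) = √(-462 - 1213) = √(-1675) = 5*I*√67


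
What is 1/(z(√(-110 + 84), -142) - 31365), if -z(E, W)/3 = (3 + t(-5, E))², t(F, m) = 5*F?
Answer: -1/32817 ≈ -3.0472e-5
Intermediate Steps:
z(E, W) = -1452 (z(E, W) = -3*(3 + 5*(-5))² = -3*(3 - 25)² = -3*(-22)² = -3*484 = -1452)
1/(z(√(-110 + 84), -142) - 31365) = 1/(-1452 - 31365) = 1/(-32817) = -1/32817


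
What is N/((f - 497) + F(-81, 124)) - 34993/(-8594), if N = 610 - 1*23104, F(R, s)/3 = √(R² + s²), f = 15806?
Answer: 145411308665/55901116792 + 3749*√21937/13009336 ≈ 2.6439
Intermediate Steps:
F(R, s) = 3*√(R² + s²)
N = -22494 (N = 610 - 23104 = -22494)
N/((f - 497) + F(-81, 124)) - 34993/(-8594) = -22494/((15806 - 497) + 3*√((-81)² + 124²)) - 34993/(-8594) = -22494/(15309 + 3*√(6561 + 15376)) - 34993*(-1/8594) = -22494/(15309 + 3*√21937) + 34993/8594 = 34993/8594 - 22494/(15309 + 3*√21937)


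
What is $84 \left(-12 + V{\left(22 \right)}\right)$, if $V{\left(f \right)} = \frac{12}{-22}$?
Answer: $- \frac{11592}{11} \approx -1053.8$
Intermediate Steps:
$V{\left(f \right)} = - \frac{6}{11}$ ($V{\left(f \right)} = 12 \left(- \frac{1}{22}\right) = - \frac{6}{11}$)
$84 \left(-12 + V{\left(22 \right)}\right) = 84 \left(-12 - \frac{6}{11}\right) = 84 \left(- \frac{138}{11}\right) = - \frac{11592}{11}$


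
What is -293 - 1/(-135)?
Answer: -39554/135 ≈ -292.99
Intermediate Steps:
-293 - 1/(-135) = -293 - 1*(-1/135) = -293 + 1/135 = -39554/135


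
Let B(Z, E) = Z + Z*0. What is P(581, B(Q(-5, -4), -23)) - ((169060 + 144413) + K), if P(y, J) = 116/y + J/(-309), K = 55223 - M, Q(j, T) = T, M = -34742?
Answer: -72428782534/179529 ≈ -4.0344e+5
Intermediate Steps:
B(Z, E) = Z (B(Z, E) = Z + 0 = Z)
K = 89965 (K = 55223 - 1*(-34742) = 55223 + 34742 = 89965)
P(y, J) = 116/y - J/309 (P(y, J) = 116/y + J*(-1/309) = 116/y - J/309)
P(581, B(Q(-5, -4), -23)) - ((169060 + 144413) + K) = (116/581 - 1/309*(-4)) - ((169060 + 144413) + 89965) = (116*(1/581) + 4/309) - (313473 + 89965) = (116/581 + 4/309) - 1*403438 = 38168/179529 - 403438 = -72428782534/179529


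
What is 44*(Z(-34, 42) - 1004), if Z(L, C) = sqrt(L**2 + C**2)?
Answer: -44176 + 88*sqrt(730) ≈ -41798.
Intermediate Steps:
Z(L, C) = sqrt(C**2 + L**2)
44*(Z(-34, 42) - 1004) = 44*(sqrt(42**2 + (-34)**2) - 1004) = 44*(sqrt(1764 + 1156) - 1004) = 44*(sqrt(2920) - 1004) = 44*(2*sqrt(730) - 1004) = 44*(-1004 + 2*sqrt(730)) = -44176 + 88*sqrt(730)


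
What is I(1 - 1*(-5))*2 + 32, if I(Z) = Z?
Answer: 44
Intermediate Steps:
I(1 - 1*(-5))*2 + 32 = (1 - 1*(-5))*2 + 32 = (1 + 5)*2 + 32 = 6*2 + 32 = 12 + 32 = 44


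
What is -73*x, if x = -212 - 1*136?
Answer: 25404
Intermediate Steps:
x = -348 (x = -212 - 136 = -348)
-73*x = -73*(-348) = 25404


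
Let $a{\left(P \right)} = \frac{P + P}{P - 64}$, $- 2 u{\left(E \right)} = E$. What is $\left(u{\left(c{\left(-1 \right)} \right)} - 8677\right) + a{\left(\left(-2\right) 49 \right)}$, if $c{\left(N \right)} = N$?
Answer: $- \frac{1405397}{162} \approx -8675.3$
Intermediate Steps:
$u{\left(E \right)} = - \frac{E}{2}$
$a{\left(P \right)} = \frac{2 P}{-64 + P}$
$\left(u{\left(c{\left(-1 \right)} \right)} - 8677\right) + a{\left(\left(-2\right) 49 \right)} = \left(\left(- \frac{1}{2}\right) \left(-1\right) - 8677\right) + \frac{2 \left(\left(-2\right) 49\right)}{-64 - 98} = \left(\frac{1}{2} - 8677\right) + 2 \left(-98\right) \frac{1}{-64 - 98} = - \frac{17353}{2} + 2 \left(-98\right) \frac{1}{-162} = - \frac{17353}{2} + 2 \left(-98\right) \left(- \frac{1}{162}\right) = - \frac{17353}{2} + \frac{98}{81} = - \frac{1405397}{162}$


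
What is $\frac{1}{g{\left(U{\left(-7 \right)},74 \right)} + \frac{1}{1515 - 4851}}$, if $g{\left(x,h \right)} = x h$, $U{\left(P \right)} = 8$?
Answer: $\frac{3336}{1974911} \approx 0.0016892$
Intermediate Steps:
$g{\left(x,h \right)} = h x$
$\frac{1}{g{\left(U{\left(-7 \right)},74 \right)} + \frac{1}{1515 - 4851}} = \frac{1}{74 \cdot 8 + \frac{1}{1515 - 4851}} = \frac{1}{592 + \frac{1}{-3336}} = \frac{1}{592 - \frac{1}{3336}} = \frac{1}{\frac{1974911}{3336}} = \frac{3336}{1974911}$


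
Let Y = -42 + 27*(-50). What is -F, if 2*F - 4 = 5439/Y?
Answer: -43/928 ≈ -0.046336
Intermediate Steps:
Y = -1392 (Y = -42 - 1350 = -1392)
F = 43/928 (F = 2 + (5439/(-1392))/2 = 2 + (5439*(-1/1392))/2 = 2 + (½)*(-1813/464) = 2 - 1813/928 = 43/928 ≈ 0.046336)
-F = -1*43/928 = -43/928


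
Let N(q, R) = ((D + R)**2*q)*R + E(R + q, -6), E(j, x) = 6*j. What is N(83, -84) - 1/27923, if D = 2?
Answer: -1309022812483/27923 ≈ -4.6880e+7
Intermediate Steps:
N(q, R) = 6*R + 6*q + R*q*(2 + R)**2 (N(q, R) = ((2 + R)**2*q)*R + 6*(R + q) = (q*(2 + R)**2)*R + (6*R + 6*q) = R*q*(2 + R)**2 + (6*R + 6*q) = 6*R + 6*q + R*q*(2 + R)**2)
N(83, -84) - 1/27923 = (6*(-84) + 6*83 - 84*83*(2 - 84)**2) - 1/27923 = (-504 + 498 - 84*83*(-82)**2) - 1*1/27923 = (-504 + 498 - 84*83*6724) - 1/27923 = (-504 + 498 - 46879728) - 1/27923 = -46879734 - 1/27923 = -1309022812483/27923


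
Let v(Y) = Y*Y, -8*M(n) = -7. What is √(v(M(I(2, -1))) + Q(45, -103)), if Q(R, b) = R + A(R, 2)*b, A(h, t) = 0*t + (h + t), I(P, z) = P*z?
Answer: I*√306895/8 ≈ 69.248*I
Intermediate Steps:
M(n) = 7/8 (M(n) = -⅛*(-7) = 7/8)
v(Y) = Y²
A(h, t) = h + t (A(h, t) = 0 + (h + t) = h + t)
Q(R, b) = R + b*(2 + R) (Q(R, b) = R + (R + 2)*b = R + (2 + R)*b = R + b*(2 + R))
√(v(M(I(2, -1))) + Q(45, -103)) = √((7/8)² + (45 - 103*(2 + 45))) = √(49/64 + (45 - 103*47)) = √(49/64 + (45 - 4841)) = √(49/64 - 4796) = √(-306895/64) = I*√306895/8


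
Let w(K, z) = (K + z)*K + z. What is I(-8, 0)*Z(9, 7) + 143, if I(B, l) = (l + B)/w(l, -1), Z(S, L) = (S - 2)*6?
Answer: 479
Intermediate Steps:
Z(S, L) = -12 + 6*S (Z(S, L) = (-2 + S)*6 = -12 + 6*S)
w(K, z) = z + K*(K + z) (w(K, z) = K*(K + z) + z = z + K*(K + z))
I(B, l) = (B + l)/(-1 + l² - l) (I(B, l) = (l + B)/(-1 + l² + l*(-1)) = (B + l)/(-1 + l² - l))
I(-8, 0)*Z(9, 7) + 143 = ((-8 + 0)/(-1 + 0² - 1*0))*(-12 + 6*9) + 143 = (-8/(-1 + 0 + 0))*(-12 + 54) + 143 = (-8/(-1))*42 + 143 = -1*(-8)*42 + 143 = 8*42 + 143 = 336 + 143 = 479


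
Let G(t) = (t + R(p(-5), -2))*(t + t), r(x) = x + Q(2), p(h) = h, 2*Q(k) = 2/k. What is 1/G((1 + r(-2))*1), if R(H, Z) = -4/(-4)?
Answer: -2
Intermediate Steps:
Q(k) = 1/k (Q(k) = (2/k)/2 = 1/k)
r(x) = ½ + x (r(x) = x + 1/2 = x + ½ = ½ + x)
R(H, Z) = 1 (R(H, Z) = -4*(-¼) = 1)
G(t) = 2*t*(1 + t) (G(t) = (t + 1)*(t + t) = (1 + t)*(2*t) = 2*t*(1 + t))
1/G((1 + r(-2))*1) = 1/(2*((1 + (½ - 2))*1)*(1 + (1 + (½ - 2))*1)) = 1/(2*((1 - 3/2)*1)*(1 + (1 - 3/2)*1)) = 1/(2*(-½*1)*(1 - ½*1)) = 1/(2*(-½)*(1 - ½)) = 1/(2*(-½)*(½)) = 1/(-½) = -2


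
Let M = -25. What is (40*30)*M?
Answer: -30000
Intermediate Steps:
(40*30)*M = (40*30)*(-25) = 1200*(-25) = -30000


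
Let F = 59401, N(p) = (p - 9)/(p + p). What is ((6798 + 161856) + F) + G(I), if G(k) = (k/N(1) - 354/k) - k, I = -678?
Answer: 51732083/226 ≈ 2.2890e+5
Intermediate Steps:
N(p) = (-9 + p)/(2*p) (N(p) = (-9 + p)/((2*p)) = (-9 + p)*(1/(2*p)) = (-9 + p)/(2*p))
G(k) = -354/k - 5*k/4 (G(k) = (k/(((½)*(-9 + 1)/1)) - 354/k) - k = (k/(((½)*1*(-8))) - 354/k) - k = (k/(-4) - 354/k) - k = (k*(-¼) - 354/k) - k = (-k/4 - 354/k) - k = (-354/k - k/4) - k = -354/k - 5*k/4)
((6798 + 161856) + F) + G(I) = ((6798 + 161856) + 59401) + (-354/(-678) - 5/4*(-678)) = (168654 + 59401) + (-354*(-1/678) + 1695/2) = 228055 + (59/113 + 1695/2) = 228055 + 191653/226 = 51732083/226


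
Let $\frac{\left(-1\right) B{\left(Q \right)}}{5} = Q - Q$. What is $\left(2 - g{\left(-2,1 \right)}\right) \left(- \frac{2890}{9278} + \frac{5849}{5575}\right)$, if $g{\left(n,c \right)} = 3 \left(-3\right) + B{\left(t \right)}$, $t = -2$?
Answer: $\frac{209853996}{25862425} \approx 8.1142$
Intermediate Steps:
$B{\left(Q \right)} = 0$ ($B{\left(Q \right)} = - 5 \left(Q - Q\right) = \left(-5\right) 0 = 0$)
$g{\left(n,c \right)} = -9$ ($g{\left(n,c \right)} = 3 \left(-3\right) + 0 = -9 + 0 = -9$)
$\left(2 - g{\left(-2,1 \right)}\right) \left(- \frac{2890}{9278} + \frac{5849}{5575}\right) = \left(2 - -9\right) \left(- \frac{2890}{9278} + \frac{5849}{5575}\right) = \left(2 + 9\right) \left(\left(-2890\right) \frac{1}{9278} + 5849 \cdot \frac{1}{5575}\right) = 11 \left(- \frac{1445}{4639} + \frac{5849}{5575}\right) = 11 \cdot \frac{19077636}{25862425} = \frac{209853996}{25862425}$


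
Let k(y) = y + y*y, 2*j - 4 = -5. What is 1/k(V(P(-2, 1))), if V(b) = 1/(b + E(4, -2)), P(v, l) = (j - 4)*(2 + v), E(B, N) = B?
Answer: 16/5 ≈ 3.2000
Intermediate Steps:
j = -½ (j = 2 + (½)*(-5) = 2 - 5/2 = -½ ≈ -0.50000)
P(v, l) = -9 - 9*v/2 (P(v, l) = (-½ - 4)*(2 + v) = -9*(2 + v)/2 = -9 - 9*v/2)
V(b) = 1/(4 + b) (V(b) = 1/(b + 4) = 1/(4 + b))
k(y) = y + y²
1/k(V(P(-2, 1))) = 1/((1 + 1/(4 + (-9 - 9/2*(-2))))/(4 + (-9 - 9/2*(-2)))) = 1/((1 + 1/(4 + (-9 + 9)))/(4 + (-9 + 9))) = 1/((1 + 1/(4 + 0))/(4 + 0)) = 1/((1 + 1/4)/4) = 1/((1 + ¼)/4) = 1/((¼)*(5/4)) = 1/(5/16) = 16/5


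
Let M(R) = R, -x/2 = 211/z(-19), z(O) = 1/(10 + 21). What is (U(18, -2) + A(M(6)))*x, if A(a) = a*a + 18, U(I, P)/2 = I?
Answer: -1177380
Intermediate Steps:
U(I, P) = 2*I
z(O) = 1/31
x = -13082 (x = -422/1/31 = -422*31 = -2*6541 = -13082)
A(a) = 18 + a² (A(a) = a² + 18 = 18 + a²)
(U(18, -2) + A(M(6)))*x = (2*18 + (18 + 6²))*(-13082) = (36 + (18 + 36))*(-13082) = (36 + 54)*(-13082) = 90*(-13082) = -1177380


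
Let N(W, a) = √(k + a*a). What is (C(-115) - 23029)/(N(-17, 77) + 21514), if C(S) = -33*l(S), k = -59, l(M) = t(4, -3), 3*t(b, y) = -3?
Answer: -247367972/231423163 + 11498*√5870/231423163 ≈ -1.0651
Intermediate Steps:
t(b, y) = -1 (t(b, y) = (⅓)*(-3) = -1)
l(M) = -1
C(S) = 33 (C(S) = -33*(-1) = 33)
N(W, a) = √(-59 + a²) (N(W, a) = √(-59 + a*a) = √(-59 + a²))
(C(-115) - 23029)/(N(-17, 77) + 21514) = (33 - 23029)/(√(-59 + 77²) + 21514) = -22996/(√(-59 + 5929) + 21514) = -22996/(√5870 + 21514) = -22996/(21514 + √5870)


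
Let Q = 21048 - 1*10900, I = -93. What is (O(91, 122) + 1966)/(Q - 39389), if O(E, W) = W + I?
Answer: -35/513 ≈ -0.068226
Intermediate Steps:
Q = 10148 (Q = 21048 - 10900 = 10148)
O(E, W) = -93 + W (O(E, W) = W - 93 = -93 + W)
(O(91, 122) + 1966)/(Q - 39389) = ((-93 + 122) + 1966)/(10148 - 39389) = (29 + 1966)/(-29241) = 1995*(-1/29241) = -35/513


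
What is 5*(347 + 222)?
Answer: 2845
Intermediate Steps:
5*(347 + 222) = 5*569 = 2845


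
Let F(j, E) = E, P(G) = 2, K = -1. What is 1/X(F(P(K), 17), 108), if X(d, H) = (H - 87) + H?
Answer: 1/129 ≈ 0.0077519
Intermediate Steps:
X(d, H) = -87 + 2*H (X(d, H) = (-87 + H) + H = -87 + 2*H)
1/X(F(P(K), 17), 108) = 1/(-87 + 2*108) = 1/(-87 + 216) = 1/129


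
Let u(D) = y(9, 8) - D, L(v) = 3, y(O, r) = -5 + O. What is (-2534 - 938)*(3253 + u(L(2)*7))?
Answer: -11235392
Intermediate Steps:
u(D) = 4 - D (u(D) = (-5 + 9) - D = 4 - D)
(-2534 - 938)*(3253 + u(L(2)*7)) = (-2534 - 938)*(3253 + (4 - 3*7)) = -3472*(3253 + (4 - 1*21)) = -3472*(3253 + (4 - 21)) = -3472*(3253 - 17) = -3472*3236 = -11235392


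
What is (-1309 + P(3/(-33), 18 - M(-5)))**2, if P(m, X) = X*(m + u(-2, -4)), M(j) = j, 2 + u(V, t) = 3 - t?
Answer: 173106649/121 ≈ 1.4306e+6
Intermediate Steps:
u(V, t) = 1 - t (u(V, t) = -2 + (3 - t) = 1 - t)
P(m, X) = X*(5 + m) (P(m, X) = X*(m + (1 - 1*(-4))) = X*(m + (1 + 4)) = X*(m + 5) = X*(5 + m))
(-1309 + P(3/(-33), 18 - M(-5)))**2 = (-1309 + (18 - 1*(-5))*(5 + 3/(-33)))**2 = (-1309 + (18 + 5)*(5 + 3*(-1/33)))**2 = (-1309 + 23*(5 - 1/11))**2 = (-1309 + 23*(54/11))**2 = (-1309 + 1242/11)**2 = (-13157/11)**2 = 173106649/121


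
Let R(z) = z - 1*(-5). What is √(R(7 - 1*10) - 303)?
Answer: I*√301 ≈ 17.349*I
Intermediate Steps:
R(z) = 5 + z (R(z) = z + 5 = 5 + z)
√(R(7 - 1*10) - 303) = √((5 + (7 - 1*10)) - 303) = √((5 + (7 - 10)) - 303) = √((5 - 3) - 303) = √(2 - 303) = √(-301) = I*√301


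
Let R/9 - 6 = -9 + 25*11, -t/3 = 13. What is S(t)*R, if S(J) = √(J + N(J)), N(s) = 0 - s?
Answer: 0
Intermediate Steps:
N(s) = -s
t = -39 (t = -3*13 = -39)
S(J) = 0 (S(J) = √(J - J) = √0 = 0)
R = 2448 (R = 54 + 9*(-9 + 25*11) = 54 + 9*(-9 + 275) = 54 + 9*266 = 54 + 2394 = 2448)
S(t)*R = 0*2448 = 0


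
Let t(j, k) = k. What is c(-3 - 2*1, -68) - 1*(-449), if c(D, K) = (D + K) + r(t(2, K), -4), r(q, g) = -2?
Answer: 374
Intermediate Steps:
c(D, K) = -2 + D + K (c(D, K) = (D + K) - 2 = -2 + D + K)
c(-3 - 2*1, -68) - 1*(-449) = (-2 + (-3 - 2*1) - 68) - 1*(-449) = (-2 + (-3 - 2) - 68) + 449 = (-2 - 5 - 68) + 449 = -75 + 449 = 374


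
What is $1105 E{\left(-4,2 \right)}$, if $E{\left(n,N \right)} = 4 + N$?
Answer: $6630$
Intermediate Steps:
$1105 E{\left(-4,2 \right)} = 1105 \left(4 + 2\right) = 1105 \cdot 6 = 6630$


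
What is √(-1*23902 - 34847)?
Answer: I*√58749 ≈ 242.38*I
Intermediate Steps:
√(-1*23902 - 34847) = √(-23902 - 34847) = √(-58749) = I*√58749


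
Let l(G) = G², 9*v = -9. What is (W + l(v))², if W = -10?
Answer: 81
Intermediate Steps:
v = -1 (v = (⅑)*(-9) = -1)
(W + l(v))² = (-10 + (-1)²)² = (-10 + 1)² = (-9)² = 81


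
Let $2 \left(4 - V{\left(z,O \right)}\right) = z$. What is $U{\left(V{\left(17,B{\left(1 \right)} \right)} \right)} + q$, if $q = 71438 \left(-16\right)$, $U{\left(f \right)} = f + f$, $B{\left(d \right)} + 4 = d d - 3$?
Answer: $-1143017$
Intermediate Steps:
$B{\left(d \right)} = -7 + d^{2}$ ($B{\left(d \right)} = -4 + \left(d d - 3\right) = -4 + \left(d^{2} - 3\right) = -4 + \left(-3 + d^{2}\right) = -7 + d^{2}$)
$V{\left(z,O \right)} = 4 - \frac{z}{2}$
$U{\left(f \right)} = 2 f$
$q = -1143008$
$U{\left(V{\left(17,B{\left(1 \right)} \right)} \right)} + q = 2 \left(4 - \frac{17}{2}\right) - 1143008 = 2 \left(- \frac{9}{2}\right) - 1143008 = -9 - 1143008 = -1143017$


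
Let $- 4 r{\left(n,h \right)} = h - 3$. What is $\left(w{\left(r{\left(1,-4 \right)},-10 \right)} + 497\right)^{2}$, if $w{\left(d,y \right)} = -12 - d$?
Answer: $\frac{3736489}{16} \approx 2.3353 \cdot 10^{5}$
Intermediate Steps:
$r{\left(n,h \right)} = \frac{3}{4} - \frac{h}{4}$ ($r{\left(n,h \right)} = - \frac{h - 3}{4} = - \frac{-3 + h}{4} = \frac{3}{4} - \frac{h}{4}$)
$\left(w{\left(r{\left(1,-4 \right)},-10 \right)} + 497\right)^{2} = \left(\left(-12 - \left(\frac{3}{4} - -1\right)\right) + 497\right)^{2} = \left(\left(-12 - \left(\frac{3}{4} + 1\right)\right) + 497\right)^{2} = \left(\left(-12 - \frac{7}{4}\right) + 497\right)^{2} = \left(- \frac{55}{4} + 497\right)^{2} = \left(\frac{1933}{4}\right)^{2} = \frac{3736489}{16}$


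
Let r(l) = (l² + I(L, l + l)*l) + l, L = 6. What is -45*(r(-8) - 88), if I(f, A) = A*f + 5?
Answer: -31320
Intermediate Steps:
I(f, A) = 5 + A*f
r(l) = l + l² + l*(5 + 12*l) (r(l) = (l² + (5 + (l + l)*6)*l) + l = (l² + (5 + (2*l)*6)*l) + l = (l² + (5 + 12*l)*l) + l = (l² + l*(5 + 12*l)) + l = l + l² + l*(5 + 12*l))
-45*(r(-8) - 88) = -45*(-8*(6 + 13*(-8)) - 88) = -45*(-8*(6 - 104) - 88) = -45*(-8*(-98) - 88) = -45*(784 - 88) = -45*696 = -31320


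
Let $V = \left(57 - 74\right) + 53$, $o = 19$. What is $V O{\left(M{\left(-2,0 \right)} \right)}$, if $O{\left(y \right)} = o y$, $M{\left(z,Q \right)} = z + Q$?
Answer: $-1368$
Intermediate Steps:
$M{\left(z,Q \right)} = Q + z$
$O{\left(y \right)} = 19 y$
$V = 36$ ($V = -17 + 53 = 36$)
$V O{\left(M{\left(-2,0 \right)} \right)} = 36 \cdot 19 \left(0 - 2\right) = 36 \cdot 19 \left(-2\right) = 36 \left(-38\right) = -1368$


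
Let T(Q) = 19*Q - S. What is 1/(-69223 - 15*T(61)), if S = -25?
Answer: -1/86983 ≈ -1.1496e-5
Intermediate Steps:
T(Q) = 25 + 19*Q (T(Q) = 19*Q - 1*(-25) = 19*Q + 25 = 25 + 19*Q)
1/(-69223 - 15*T(61)) = 1/(-69223 - 15*(25 + 19*61)) = 1/(-69223 - 15*(25 + 1159)) = 1/(-69223 - 15*1184) = 1/(-69223 - 17760) = 1/(-86983) = -1/86983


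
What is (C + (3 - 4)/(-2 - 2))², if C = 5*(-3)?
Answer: 3481/16 ≈ 217.56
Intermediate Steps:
C = -15
(C + (3 - 4)/(-2 - 2))² = (-15 + (3 - 4)/(-2 - 2))² = (-15 - 1/(-4))² = (-15 - 1*(-¼))² = (-15 + ¼)² = (-59/4)² = 3481/16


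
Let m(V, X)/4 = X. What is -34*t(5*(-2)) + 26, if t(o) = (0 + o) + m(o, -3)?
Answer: 774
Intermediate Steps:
m(V, X) = 4*X
t(o) = -12 + o (t(o) = (0 + o) + 4*(-3) = o - 12 = -12 + o)
-34*t(5*(-2)) + 26 = -34*(-12 + 5*(-2)) + 26 = -34*(-12 - 10) + 26 = -34*(-22) + 26 = 748 + 26 = 774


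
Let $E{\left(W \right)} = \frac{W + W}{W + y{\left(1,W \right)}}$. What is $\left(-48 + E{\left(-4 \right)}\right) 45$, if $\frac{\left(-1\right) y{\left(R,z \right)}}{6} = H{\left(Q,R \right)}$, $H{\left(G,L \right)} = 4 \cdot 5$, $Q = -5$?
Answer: $- \frac{66870}{31} \approx -2157.1$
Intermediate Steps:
$H{\left(G,L \right)} = 20$
$y{\left(R,z \right)} = -120$ ($y{\left(R,z \right)} = \left(-6\right) 20 = -120$)
$E{\left(W \right)} = \frac{2 W}{-120 + W}$ ($E{\left(W \right)} = \frac{W + W}{W - 120} = \frac{2 W}{-120 + W}$)
$\left(-48 + E{\left(-4 \right)}\right) 45 = \left(-48 + 2 \left(-4\right) \frac{1}{-120 - 4}\right) 45 = \left(-48 + 2 \left(-4\right) \frac{1}{-124}\right) 45 = \left(-48 + 2 \left(-4\right) \left(- \frac{1}{124}\right)\right) 45 = \left(-48 + \frac{2}{31}\right) 45 = \left(- \frac{1486}{31}\right) 45 = - \frac{66870}{31}$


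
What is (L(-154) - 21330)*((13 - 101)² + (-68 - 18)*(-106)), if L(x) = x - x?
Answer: -359623800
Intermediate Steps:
L(x) = 0
(L(-154) - 21330)*((13 - 101)² + (-68 - 18)*(-106)) = (0 - 21330)*((13 - 101)² + (-68 - 18)*(-106)) = -21330*((-88)² - 86*(-106)) = -21330*(7744 + 9116) = -21330*16860 = -359623800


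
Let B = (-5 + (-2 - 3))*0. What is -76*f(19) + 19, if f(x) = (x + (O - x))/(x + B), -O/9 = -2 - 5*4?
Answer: -773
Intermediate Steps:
O = 198 (O = -9*(-2 - 5*4) = -9*(-2 - 20) = -9*(-22) = 198)
B = 0 (B = (-5 - 5)*0 = -10*0 = 0)
f(x) = 198/x (f(x) = (x + (198 - x))/(x + 0) = 198/x)
-76*f(19) + 19 = -15048/19 + 19 = -76*198/19 + 19 = -792 + 19 = -773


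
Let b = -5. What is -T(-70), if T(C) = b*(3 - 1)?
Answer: 10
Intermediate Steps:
T(C) = -10 (T(C) = -5*(3 - 1) = -5*2 = -10)
-T(-70) = -1*(-10) = 10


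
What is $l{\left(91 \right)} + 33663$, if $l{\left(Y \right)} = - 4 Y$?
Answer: $33299$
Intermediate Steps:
$l{\left(91 \right)} + 33663 = \left(-4\right) 91 + 33663 = -364 + 33663 = 33299$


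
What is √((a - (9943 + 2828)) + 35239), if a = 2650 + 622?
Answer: 6*√715 ≈ 160.44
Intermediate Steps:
a = 3272
√((a - (9943 + 2828)) + 35239) = √((3272 - (9943 + 2828)) + 35239) = √((3272 - 1*12771) + 35239) = √((3272 - 12771) + 35239) = √(-9499 + 35239) = √25740 = 6*√715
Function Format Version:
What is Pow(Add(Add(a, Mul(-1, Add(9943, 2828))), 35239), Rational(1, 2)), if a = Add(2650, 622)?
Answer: Mul(6, Pow(715, Rational(1, 2))) ≈ 160.44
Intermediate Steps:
a = 3272
Pow(Add(Add(a, Mul(-1, Add(9943, 2828))), 35239), Rational(1, 2)) = Pow(Add(Add(3272, Mul(-1, Add(9943, 2828))), 35239), Rational(1, 2)) = Pow(Add(Add(3272, Mul(-1, 12771)), 35239), Rational(1, 2)) = Pow(Add(Add(3272, -12771), 35239), Rational(1, 2)) = Pow(Add(-9499, 35239), Rational(1, 2)) = Pow(25740, Rational(1, 2)) = Mul(6, Pow(715, Rational(1, 2)))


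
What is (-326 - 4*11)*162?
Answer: -59940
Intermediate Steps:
(-326 - 4*11)*162 = (-326 - 44)*162 = -370*162 = -59940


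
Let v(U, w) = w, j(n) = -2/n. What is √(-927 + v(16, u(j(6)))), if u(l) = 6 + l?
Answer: 2*I*√2073/3 ≈ 30.353*I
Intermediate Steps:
√(-927 + v(16, u(j(6)))) = √(-927 + (6 - 2/6)) = √(-927 + (6 - 2*⅙)) = √(-927 + (6 - ⅓)) = √(-927 + 17/3) = √(-2764/3) = 2*I*√2073/3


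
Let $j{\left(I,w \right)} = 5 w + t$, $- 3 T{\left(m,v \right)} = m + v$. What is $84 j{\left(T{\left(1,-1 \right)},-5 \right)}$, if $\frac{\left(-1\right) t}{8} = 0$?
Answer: $-2100$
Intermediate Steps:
$t = 0$ ($t = \left(-8\right) 0 = 0$)
$T{\left(m,v \right)} = - \frac{m}{3} - \frac{v}{3}$ ($T{\left(m,v \right)} = - \frac{m + v}{3} = - \frac{m}{3} - \frac{v}{3}$)
$j{\left(I,w \right)} = 5 w$ ($j{\left(I,w \right)} = 5 w + 0 = 5 w$)
$84 j{\left(T{\left(1,-1 \right)},-5 \right)} = 84 \cdot 5 \left(-5\right) = 84 \left(-25\right) = -2100$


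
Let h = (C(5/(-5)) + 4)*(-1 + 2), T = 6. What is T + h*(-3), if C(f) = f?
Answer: -3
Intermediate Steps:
h = 3 (h = (5/(-5) + 4)*(-1 + 2) = (5*(-⅕) + 4)*1 = (-1 + 4)*1 = 3*1 = 3)
T + h*(-3) = 6 + 3*(-3) = 6 - 9 = -3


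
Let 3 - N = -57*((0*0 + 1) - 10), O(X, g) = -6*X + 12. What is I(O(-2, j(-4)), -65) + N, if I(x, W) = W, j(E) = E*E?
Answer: -575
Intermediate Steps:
j(E) = E²
O(X, g) = 12 - 6*X
N = -510 (N = 3 - (-57)*((0*0 + 1) - 10) = 3 - (-57)*((0 + 1) - 10) = 3 - (-57)*(1 - 10) = 3 - (-57)*(-9) = 3 - 1*513 = 3 - 513 = -510)
I(O(-2, j(-4)), -65) + N = -65 - 510 = -575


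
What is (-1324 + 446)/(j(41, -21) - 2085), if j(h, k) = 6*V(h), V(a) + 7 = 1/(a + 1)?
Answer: 3073/7444 ≈ 0.41282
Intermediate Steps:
V(a) = -7 + 1/(1 + a) (V(a) = -7 + 1/(a + 1) = -7 + 1/(1 + a))
j(h, k) = 6*(-6 - 7*h)/(1 + h) (j(h, k) = 6*((-6 - 7*h)/(1 + h)) = 6*(-6 - 7*h)/(1 + h))
(-1324 + 446)/(j(41, -21) - 2085) = (-1324 + 446)/(6*(-6 - 7*41)/(1 + 41) - 2085) = -878/(6*(-6 - 287)/42 - 2085) = -878/(6*(1/42)*(-293) - 2085) = -878/(-293/7 - 2085) = -878/(-14888/7) = -878*(-7/14888) = 3073/7444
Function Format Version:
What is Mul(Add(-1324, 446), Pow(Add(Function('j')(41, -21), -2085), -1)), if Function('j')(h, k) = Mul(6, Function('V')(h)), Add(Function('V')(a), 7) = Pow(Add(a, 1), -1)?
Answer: Rational(3073, 7444) ≈ 0.41282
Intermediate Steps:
Function('V')(a) = Add(-7, Pow(Add(1, a), -1)) (Function('V')(a) = Add(-7, Pow(Add(a, 1), -1)) = Add(-7, Pow(Add(1, a), -1)))
Function('j')(h, k) = Mul(6, Pow(Add(1, h), -1), Add(-6, Mul(-7, h))) (Function('j')(h, k) = Mul(6, Mul(Pow(Add(1, h), -1), Add(-6, Mul(-7, h)))) = Mul(6, Pow(Add(1, h), -1), Add(-6, Mul(-7, h))))
Mul(Add(-1324, 446), Pow(Add(Function('j')(41, -21), -2085), -1)) = Mul(Add(-1324, 446), Pow(Add(Mul(6, Pow(Add(1, 41), -1), Add(-6, Mul(-7, 41))), -2085), -1)) = Mul(-878, Pow(Add(Mul(6, Pow(42, -1), Add(-6, -287)), -2085), -1)) = Mul(-878, Pow(Add(Mul(6, Rational(1, 42), -293), -2085), -1)) = Mul(-878, Pow(Add(Rational(-293, 7), -2085), -1)) = Mul(-878, Pow(Rational(-14888, 7), -1)) = Mul(-878, Rational(-7, 14888)) = Rational(3073, 7444)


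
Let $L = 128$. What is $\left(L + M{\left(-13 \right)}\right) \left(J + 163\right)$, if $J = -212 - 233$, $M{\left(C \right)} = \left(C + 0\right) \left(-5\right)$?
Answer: $-54426$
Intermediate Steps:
$M{\left(C \right)} = - 5 C$ ($M{\left(C \right)} = C \left(-5\right) = - 5 C$)
$J = -445$
$\left(L + M{\left(-13 \right)}\right) \left(J + 163\right) = \left(128 - -65\right) \left(-445 + 163\right) = \left(128 + 65\right) \left(-282\right) = 193 \left(-282\right) = -54426$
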